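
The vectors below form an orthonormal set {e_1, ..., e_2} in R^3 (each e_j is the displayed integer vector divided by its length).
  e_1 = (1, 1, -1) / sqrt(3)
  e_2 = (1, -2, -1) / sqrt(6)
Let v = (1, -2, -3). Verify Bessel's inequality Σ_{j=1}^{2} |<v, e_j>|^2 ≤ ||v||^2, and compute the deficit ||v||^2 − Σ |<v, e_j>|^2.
Σ |<v, e_j>|^2 = 12; ||v||^2 = 14; deficit = 2

Write each e_j = u_j / sqrt(<u_j, u_j>) where u_j is the displayed integer vector. Then <v, e_j> = <v, u_j> / sqrt(<u_j, u_j>), so |<v, e_j>|^2 = <v, u_j>^2 / <u_j, u_j>.
Coefficients: <v, e_1> = 2/sqrt(3), <v, e_2> = 8/sqrt(6).
Square and sum: Σ |<v, e_j>|^2 = 12.
Compute ||v||^2 = v·v = 14.
Deficit = 14 − 12 = 2 ≥ 0, confirming Bessel's inequality. (The deficit equals ||v − Σ <v,e_j> e_j||^2, the squared distance from v to span{e_j}.)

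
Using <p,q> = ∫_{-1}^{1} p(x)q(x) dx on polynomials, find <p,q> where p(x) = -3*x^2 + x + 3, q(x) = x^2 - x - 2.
<p,q> = -118/15

Expand the product: p(x)·q(x) = -3*x^4 + 4*x^3 + 8*x^2 - 5*x - 6.
∫_{-1}^{1} of each monomial x^k gives [2/(k+1) if k even, 0 if k odd]. Integrating term-by-term (or equivalently evaluating the antiderivative F(x) = -3*x^5/5 + x^4 + 8*x^3/3 - 5*x^2/2 - 6*x at the endpoints):
  F(1) − F(−1) = -163/30 − (73/30) = -118/15.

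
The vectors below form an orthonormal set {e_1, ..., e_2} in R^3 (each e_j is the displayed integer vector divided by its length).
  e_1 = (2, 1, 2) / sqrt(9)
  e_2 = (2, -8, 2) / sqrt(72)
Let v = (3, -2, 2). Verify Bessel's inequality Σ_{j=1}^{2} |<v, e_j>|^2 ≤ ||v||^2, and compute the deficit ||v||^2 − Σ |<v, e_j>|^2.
Σ |<v, e_j>|^2 = 33/2; ||v||^2 = 17; deficit = 1/2

Write each e_j = u_j / sqrt(<u_j, u_j>) where u_j is the displayed integer vector. Then <v, e_j> = <v, u_j> / sqrt(<u_j, u_j>), so |<v, e_j>|^2 = <v, u_j>^2 / <u_j, u_j>.
Coefficients: <v, e_1> = 8/sqrt(9), <v, e_2> = 26/sqrt(72).
Square and sum: Σ |<v, e_j>|^2 = 33/2.
Compute ||v||^2 = v·v = 17.
Deficit = 17 − 33/2 = 1/2 ≥ 0, confirming Bessel's inequality. (The deficit equals ||v − Σ <v,e_j> e_j||^2, the squared distance from v to span{e_j}.)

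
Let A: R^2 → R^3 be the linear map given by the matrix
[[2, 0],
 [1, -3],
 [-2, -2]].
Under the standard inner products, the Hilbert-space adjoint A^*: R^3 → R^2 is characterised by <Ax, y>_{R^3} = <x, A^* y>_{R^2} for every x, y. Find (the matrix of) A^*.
A^* = A^T =
[[2, 1, -2],
 [0, -3, -2]]

For real matrices with standard dot products, the defining identity <Ax, y> = <x, A^* y> gives (Ax)^T y = x^T (A^*) y, i.e. x^T A^T y = x^T (A^*) y. Since this holds for all x, y, we must have A^* = A^T. Therefore
A^* =
[[2, 1, -2],
 [0, -3, -2]].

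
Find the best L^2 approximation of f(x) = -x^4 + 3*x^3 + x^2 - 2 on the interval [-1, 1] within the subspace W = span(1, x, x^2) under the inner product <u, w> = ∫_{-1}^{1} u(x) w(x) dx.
g(x) = x^2/7 + 9*x/5 - 67/35

The best approximation g ∈ W is the orthogonal projection of f onto W. Writing g = a_0 + a_1 x + a_2 x^2, the coefficients solve the normal equations G · a = b where
  G_{ij} = <φ_i, φ_j> and b_i = <f, φ_i>, with φ_0 = 1, φ_1 = x, φ_2 = x^2.
G =
  [2, 0, 2/3]
  [0, 2/3, 0]
  [2/3, 0, 2/5],
b = (-56/15, 6/5, -128/105).
Solving gives a_0 = -67/35, a_1 = 9/5, a_2 = 1/7, so
  g(x) = x^2/7 + 9*x/5 - 67/35.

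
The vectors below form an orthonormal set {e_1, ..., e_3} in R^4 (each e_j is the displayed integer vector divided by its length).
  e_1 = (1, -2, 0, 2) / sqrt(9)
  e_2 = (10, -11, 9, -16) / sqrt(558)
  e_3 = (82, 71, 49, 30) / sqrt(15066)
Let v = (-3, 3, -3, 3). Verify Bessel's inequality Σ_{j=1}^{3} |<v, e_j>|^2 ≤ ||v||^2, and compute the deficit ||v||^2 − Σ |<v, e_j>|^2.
Σ |<v, e_j>|^2 = 107/3; ||v||^2 = 36; deficit = 1/3

Write each e_j = u_j / sqrt(<u_j, u_j>) where u_j is the displayed integer vector. Then <v, e_j> = <v, u_j> / sqrt(<u_j, u_j>), so |<v, e_j>|^2 = <v, u_j>^2 / <u_j, u_j>.
Coefficients: <v, e_1> = -3/sqrt(9), <v, e_2> = -138/sqrt(558), <v, e_3> = -90/sqrt(15066).
Square and sum: Σ |<v, e_j>|^2 = 107/3.
Compute ||v||^2 = v·v = 36.
Deficit = 36 − 107/3 = 1/3 ≥ 0, confirming Bessel's inequality. (The deficit equals ||v − Σ <v,e_j> e_j||^2, the squared distance from v to span{e_j}.)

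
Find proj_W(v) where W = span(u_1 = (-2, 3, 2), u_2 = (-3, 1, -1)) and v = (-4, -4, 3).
proj_W(v) = (-187/138, 16/69, -97/138)

Set up U = [u_1 | ... | u_2] ∈ R^(3×2). The projector onto W = col(U) is P = U (U^T U)^(-1) U^T.
Compute U^T U =
  [17, 7]
  [7, 11],
and U^T v = (2, 5).
Solve U^T U · c = U^T v for the coefficients: c = (-13/138, 71/138). The projection is proj_W(v) = U c.
Check: (v - proj_W(v)) · u_1 = 0  (should be 0).
Check: (v - proj_W(v)) · u_2 = 0  (should be 0).
Result: proj_W(v) = (-187/138, 16/69, -97/138).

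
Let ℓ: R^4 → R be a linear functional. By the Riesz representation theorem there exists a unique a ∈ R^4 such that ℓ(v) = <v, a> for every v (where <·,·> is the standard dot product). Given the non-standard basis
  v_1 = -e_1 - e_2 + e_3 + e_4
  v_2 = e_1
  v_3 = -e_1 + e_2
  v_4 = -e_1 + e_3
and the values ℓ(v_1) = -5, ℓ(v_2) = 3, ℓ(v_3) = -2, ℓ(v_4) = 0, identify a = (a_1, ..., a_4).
a = (3, 1, 3, -4)

Write a = (a_1, ..., a_4) in the standard basis. For each basis vector v_i, ℓ(v_i) = <v_i, a> is a linear equation in the a_j's. Collect the n equations into a matrix system V a = ℓ, where row i of V is v_i (expressed in the standard basis). Since V is invertible (lower-triangular with 1s on the diagonal, up to permutation), solve by back-substitution:
  V =
[[-1, -1, 1, 1],
 [1, 0, 0, 0],
 [-1, 1, 0, 0],
 [-1, 0, 1, 0]]
  V a = (-5, 3, -2, 0)
Solving gives a = (3, 1, 3, -4).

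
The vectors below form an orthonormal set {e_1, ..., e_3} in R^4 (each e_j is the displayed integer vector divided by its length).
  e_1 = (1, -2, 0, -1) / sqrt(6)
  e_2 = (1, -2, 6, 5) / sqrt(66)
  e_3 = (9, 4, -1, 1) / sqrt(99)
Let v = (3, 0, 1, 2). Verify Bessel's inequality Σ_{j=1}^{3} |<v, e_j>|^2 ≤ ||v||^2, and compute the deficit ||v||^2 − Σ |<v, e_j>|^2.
Σ |<v, e_j>|^2 = 122/9; ||v||^2 = 14; deficit = 4/9

Write each e_j = u_j / sqrt(<u_j, u_j>) where u_j is the displayed integer vector. Then <v, e_j> = <v, u_j> / sqrt(<u_j, u_j>), so |<v, e_j>|^2 = <v, u_j>^2 / <u_j, u_j>.
Coefficients: <v, e_1> = 1/sqrt(6), <v, e_2> = 19/sqrt(66), <v, e_3> = 28/sqrt(99).
Square and sum: Σ |<v, e_j>|^2 = 122/9.
Compute ||v||^2 = v·v = 14.
Deficit = 14 − 122/9 = 4/9 ≥ 0, confirming Bessel's inequality. (The deficit equals ||v − Σ <v,e_j> e_j||^2, the squared distance from v to span{e_j}.)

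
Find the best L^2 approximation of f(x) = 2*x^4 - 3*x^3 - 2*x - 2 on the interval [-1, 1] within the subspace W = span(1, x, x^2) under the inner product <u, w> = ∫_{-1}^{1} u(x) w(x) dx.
g(x) = 12*x^2/7 - 19*x/5 - 76/35

The best approximation g ∈ W is the orthogonal projection of f onto W. Writing g = a_0 + a_1 x + a_2 x^2, the coefficients solve the normal equations G · a = b where
  G_{ij} = <φ_i, φ_j> and b_i = <f, φ_i>, with φ_0 = 1, φ_1 = x, φ_2 = x^2.
G =
  [2, 0, 2/3]
  [0, 2/3, 0]
  [2/3, 0, 2/5],
b = (-16/5, -38/15, -16/21).
Solving gives a_0 = -76/35, a_1 = -19/5, a_2 = 12/7, so
  g(x) = 12*x^2/7 - 19*x/5 - 76/35.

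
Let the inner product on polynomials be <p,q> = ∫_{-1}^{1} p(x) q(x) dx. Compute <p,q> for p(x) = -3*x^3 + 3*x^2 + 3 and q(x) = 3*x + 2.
<p,q> = 62/5

Expand the product: p(x)·q(x) = -9*x^4 + 3*x^3 + 6*x^2 + 9*x + 6.
∫_{-1}^{1} of each monomial x^k gives [2/(k+1) if k even, 0 if k odd]. Integrating term-by-term (or equivalently evaluating the antiderivative F(x) = -9*x^5/5 + 3*x^4/4 + 2*x^3 + 9*x^2/2 + 6*x at the endpoints):
  F(1) − F(−1) = 229/20 − (-19/20) = 62/5.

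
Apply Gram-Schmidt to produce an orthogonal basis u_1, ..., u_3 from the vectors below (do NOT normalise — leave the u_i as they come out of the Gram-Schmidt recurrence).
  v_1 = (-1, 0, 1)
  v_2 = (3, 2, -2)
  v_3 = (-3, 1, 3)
Orthogonal basis:
  u_1 = (-1, 0, 1)
  u_2 = (1/2, 2, 1/2)
  u_3 = (-2/9, 1/9, -2/9)

Apply the Gram-Schmidt recurrence
  u_1 = v_1
  u_i = v_i − Σ_{j<i} ((v_i · u_j) / (u_j · u_j)) · u_j.

Step by step this gives:
  u_1 = (-1, 0, 1)
  u_2 = (1/2, 2, 1/2)
  u_3 = (-2/9, 1/9, -2/9)

Orthogonality check:
  u_2 · u_1 = 0 (should be 0)
  u_3 · u_1 = 0 (should be 0)
  u_3 · u_2 = 0 (should be 0)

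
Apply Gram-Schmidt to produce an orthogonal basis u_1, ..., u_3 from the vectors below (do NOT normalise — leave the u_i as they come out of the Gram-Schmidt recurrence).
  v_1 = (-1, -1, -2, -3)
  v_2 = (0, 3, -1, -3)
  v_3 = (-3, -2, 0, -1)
Orthogonal basis:
  u_1 = (-1, -1, -2, -3)
  u_2 = (8/15, 53/15, 1/15, -7/5)
  u_3 = (-487/221, 61/221, 243/221, -20/221)

Apply the Gram-Schmidt recurrence
  u_1 = v_1
  u_i = v_i − Σ_{j<i} ((v_i · u_j) / (u_j · u_j)) · u_j.

Step by step this gives:
  u_1 = (-1, -1, -2, -3)
  u_2 = (8/15, 53/15, 1/15, -7/5)
  u_3 = (-487/221, 61/221, 243/221, -20/221)

Orthogonality check:
  u_2 · u_1 = 0 (should be 0)
  u_3 · u_1 = 0 (should be 0)
  u_3 · u_2 = 0 (should be 0)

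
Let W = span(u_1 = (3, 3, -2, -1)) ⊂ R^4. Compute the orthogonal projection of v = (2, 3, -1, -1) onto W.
proj_W(v) = (54/23, 54/23, -36/23, -18/23)

Set up U = [u_1 | ... | u_1] ∈ R^(4×1). The projector onto W = col(U) is P = U (U^T U)^(-1) U^T.
Compute U^T U =
  [23],
and U^T v = (18).
Solve U^T U · c = U^T v for the coefficients: c = (18/23). The projection is proj_W(v) = U c.
Check: (v - proj_W(v)) · u_1 = 0  (should be 0).
Result: proj_W(v) = (54/23, 54/23, -36/23, -18/23).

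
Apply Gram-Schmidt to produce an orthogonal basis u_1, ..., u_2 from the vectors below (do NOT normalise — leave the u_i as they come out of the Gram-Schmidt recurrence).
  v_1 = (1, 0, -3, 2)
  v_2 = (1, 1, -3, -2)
Orthogonal basis:
  u_1 = (1, 0, -3, 2)
  u_2 = (4/7, 1, -12/7, -20/7)

Apply the Gram-Schmidt recurrence
  u_1 = v_1
  u_i = v_i − Σ_{j<i} ((v_i · u_j) / (u_j · u_j)) · u_j.

Step by step this gives:
  u_1 = (1, 0, -3, 2)
  u_2 = (4/7, 1, -12/7, -20/7)

Orthogonality check:
  u_2 · u_1 = 0 (should be 0)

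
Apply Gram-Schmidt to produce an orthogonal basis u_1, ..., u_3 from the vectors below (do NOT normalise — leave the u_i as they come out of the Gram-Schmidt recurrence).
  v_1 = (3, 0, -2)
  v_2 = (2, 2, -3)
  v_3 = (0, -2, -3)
Orthogonal basis:
  u_1 = (3, 0, -2)
  u_2 = (-10/13, 2, -15/13)
  u_3 = (-16/11, -20/11, -24/11)

Apply the Gram-Schmidt recurrence
  u_1 = v_1
  u_i = v_i − Σ_{j<i} ((v_i · u_j) / (u_j · u_j)) · u_j.

Step by step this gives:
  u_1 = (3, 0, -2)
  u_2 = (-10/13, 2, -15/13)
  u_3 = (-16/11, -20/11, -24/11)

Orthogonality check:
  u_2 · u_1 = 0 (should be 0)
  u_3 · u_1 = 0 (should be 0)
  u_3 · u_2 = 0 (should be 0)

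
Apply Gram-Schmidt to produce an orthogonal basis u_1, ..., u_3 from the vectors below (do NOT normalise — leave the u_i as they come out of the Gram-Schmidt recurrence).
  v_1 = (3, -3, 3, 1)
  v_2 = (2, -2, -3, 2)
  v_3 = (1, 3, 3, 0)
Orthogonal basis:
  u_1 = (3, -3, 3, 1)
  u_2 = (41/28, -41/28, -99/28, 51/28)
  u_3 = (937/563, 1315/563, 168/563, 630/563)

Apply the Gram-Schmidt recurrence
  u_1 = v_1
  u_i = v_i − Σ_{j<i} ((v_i · u_j) / (u_j · u_j)) · u_j.

Step by step this gives:
  u_1 = (3, -3, 3, 1)
  u_2 = (41/28, -41/28, -99/28, 51/28)
  u_3 = (937/563, 1315/563, 168/563, 630/563)

Orthogonality check:
  u_2 · u_1 = 0 (should be 0)
  u_3 · u_1 = 0 (should be 0)
  u_3 · u_2 = 0 (should be 0)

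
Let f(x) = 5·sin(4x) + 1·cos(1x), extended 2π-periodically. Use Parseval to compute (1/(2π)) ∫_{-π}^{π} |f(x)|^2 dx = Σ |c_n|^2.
Σ |c_n|^2 = 13

Expand |f|^2 and use orthogonality of {sin(nx), cos(mx)} on [-π, π]:
  ∫_{-π}^{π} sin(nx)^2 dx = π, ∫ cos(mx)^2 dx = π, and cross terms integrate to 0.
So ∫_{-π}^{π} f(x)^2 dx = 5^2 · π + 1^2 · π = (25 + 1)π.
Divide by 2π: (25 + 1)/2 = 13.
By Parseval, this equals Σ |c_n|^2.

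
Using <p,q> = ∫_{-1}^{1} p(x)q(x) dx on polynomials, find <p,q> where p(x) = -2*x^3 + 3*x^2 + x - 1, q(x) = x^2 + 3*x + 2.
<p,q> = 2/15

Expand the product: p(x)·q(x) = -2*x^5 - 3*x^4 + 6*x^3 + 8*x^2 - x - 2.
∫_{-1}^{1} of each monomial x^k gives [2/(k+1) if k even, 0 if k odd]. Integrating term-by-term (or equivalently evaluating the antiderivative F(x) = -x^6/3 - 3*x^5/5 + 3*x^4/2 + 8*x^3/3 - x^2/2 - 2*x at the endpoints):
  F(1) − F(−1) = 11/15 − (3/5) = 2/15.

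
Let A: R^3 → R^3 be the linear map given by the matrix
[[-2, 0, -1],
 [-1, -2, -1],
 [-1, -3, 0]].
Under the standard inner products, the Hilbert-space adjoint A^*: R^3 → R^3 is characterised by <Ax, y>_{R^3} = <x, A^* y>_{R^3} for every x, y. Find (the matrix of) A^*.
A^* = A^T =
[[-2, -1, -1],
 [0, -2, -3],
 [-1, -1, 0]]

For real matrices with standard dot products, the defining identity <Ax, y> = <x, A^* y> gives (Ax)^T y = x^T (A^*) y, i.e. x^T A^T y = x^T (A^*) y. Since this holds for all x, y, we must have A^* = A^T. Therefore
A^* =
[[-2, -1, -1],
 [0, -2, -3],
 [-1, -1, 0]].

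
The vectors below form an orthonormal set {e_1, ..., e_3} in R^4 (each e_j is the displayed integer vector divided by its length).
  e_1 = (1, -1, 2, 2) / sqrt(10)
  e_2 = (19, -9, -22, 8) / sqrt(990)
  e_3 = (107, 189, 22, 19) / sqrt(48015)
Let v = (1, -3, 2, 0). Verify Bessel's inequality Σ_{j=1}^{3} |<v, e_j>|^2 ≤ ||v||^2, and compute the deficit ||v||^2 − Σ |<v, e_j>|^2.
Σ |<v, e_j>|^2 = 4854/485; ||v||^2 = 14; deficit = 1936/485

Write each e_j = u_j / sqrt(<u_j, u_j>) where u_j is the displayed integer vector. Then <v, e_j> = <v, u_j> / sqrt(<u_j, u_j>), so |<v, e_j>|^2 = <v, u_j>^2 / <u_j, u_j>.
Coefficients: <v, e_1> = 8/sqrt(10), <v, e_2> = 2/sqrt(990), <v, e_3> = -416/sqrt(48015).
Square and sum: Σ |<v, e_j>|^2 = 4854/485.
Compute ||v||^2 = v·v = 14.
Deficit = 14 − 4854/485 = 1936/485 ≥ 0, confirming Bessel's inequality. (The deficit equals ||v − Σ <v,e_j> e_j||^2, the squared distance from v to span{e_j}.)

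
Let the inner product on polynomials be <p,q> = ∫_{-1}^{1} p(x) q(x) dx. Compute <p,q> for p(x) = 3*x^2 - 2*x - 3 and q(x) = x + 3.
<p,q> = -40/3

Expand the product: p(x)·q(x) = 3*x^3 + 7*x^2 - 9*x - 9.
∫_{-1}^{1} of each monomial x^k gives [2/(k+1) if k even, 0 if k odd]. Integrating term-by-term (or equivalently evaluating the antiderivative F(x) = 3*x^4/4 + 7*x^3/3 - 9*x^2/2 - 9*x at the endpoints):
  F(1) − F(−1) = -125/12 − (35/12) = -40/3.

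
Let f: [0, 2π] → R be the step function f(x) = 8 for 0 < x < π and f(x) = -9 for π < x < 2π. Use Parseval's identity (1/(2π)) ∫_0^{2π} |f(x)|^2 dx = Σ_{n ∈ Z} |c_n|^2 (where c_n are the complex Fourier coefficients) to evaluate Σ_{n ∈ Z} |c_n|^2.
Σ |c_n|^2 = 145/2

Parseval equates the L^2 energy of f (normalised by 1/(2π)) with the ℓ^2 sum of its Fourier coefficients: (1/(2π)) ∫_0^{2π} |f|^2 = Σ |c_n|^2.
Compute the left side: (1/(2π)) [∫_0^π 8^2 dx + ∫_π^{2π} (-9)^2 dx] = (1/(2π)) · (64π + 81π) = (64 + 81)/2 = 145/2.
So Σ_{n ∈ Z} |c_n|^2 = 145/2.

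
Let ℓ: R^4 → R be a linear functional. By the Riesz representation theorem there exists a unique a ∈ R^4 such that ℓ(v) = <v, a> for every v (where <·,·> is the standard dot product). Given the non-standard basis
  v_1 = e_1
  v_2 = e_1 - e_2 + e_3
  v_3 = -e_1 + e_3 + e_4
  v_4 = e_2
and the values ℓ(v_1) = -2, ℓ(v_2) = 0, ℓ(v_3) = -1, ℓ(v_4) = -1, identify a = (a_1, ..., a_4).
a = (-2, -1, 1, -4)

Write a = (a_1, ..., a_4) in the standard basis. For each basis vector v_i, ℓ(v_i) = <v_i, a> is a linear equation in the a_j's. Collect the n equations into a matrix system V a = ℓ, where row i of V is v_i (expressed in the standard basis). Since V is invertible (lower-triangular with 1s on the diagonal, up to permutation), solve by back-substitution:
  V =
[[1, 0, 0, 0],
 [1, -1, 1, 0],
 [-1, 0, 1, 1],
 [0, 1, 0, 0]]
  V a = (-2, 0, -1, -1)
Solving gives a = (-2, -1, 1, -4).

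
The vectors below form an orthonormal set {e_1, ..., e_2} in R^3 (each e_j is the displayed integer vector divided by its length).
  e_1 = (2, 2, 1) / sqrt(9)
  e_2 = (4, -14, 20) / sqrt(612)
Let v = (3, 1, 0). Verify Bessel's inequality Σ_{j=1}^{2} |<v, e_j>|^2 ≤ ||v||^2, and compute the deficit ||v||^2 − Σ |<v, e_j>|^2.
Σ |<v, e_j>|^2 = 121/17; ||v||^2 = 10; deficit = 49/17

Write each e_j = u_j / sqrt(<u_j, u_j>) where u_j is the displayed integer vector. Then <v, e_j> = <v, u_j> / sqrt(<u_j, u_j>), so |<v, e_j>|^2 = <v, u_j>^2 / <u_j, u_j>.
Coefficients: <v, e_1> = 8/sqrt(9), <v, e_2> = -2/sqrt(612).
Square and sum: Σ |<v, e_j>|^2 = 121/17.
Compute ||v||^2 = v·v = 10.
Deficit = 10 − 121/17 = 49/17 ≥ 0, confirming Bessel's inequality. (The deficit equals ||v − Σ <v,e_j> e_j||^2, the squared distance from v to span{e_j}.)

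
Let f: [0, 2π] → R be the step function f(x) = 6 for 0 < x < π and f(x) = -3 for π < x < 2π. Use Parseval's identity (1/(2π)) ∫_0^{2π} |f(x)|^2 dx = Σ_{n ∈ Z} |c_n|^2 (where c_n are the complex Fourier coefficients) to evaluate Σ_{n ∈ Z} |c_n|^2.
Σ |c_n|^2 = 45/2

Parseval equates the L^2 energy of f (normalised by 1/(2π)) with the ℓ^2 sum of its Fourier coefficients: (1/(2π)) ∫_0^{2π} |f|^2 = Σ |c_n|^2.
Compute the left side: (1/(2π)) [∫_0^π 6^2 dx + ∫_π^{2π} (-3)^2 dx] = (1/(2π)) · (36π + 9π) = (36 + 9)/2 = 45/2.
So Σ_{n ∈ Z} |c_n|^2 = 45/2.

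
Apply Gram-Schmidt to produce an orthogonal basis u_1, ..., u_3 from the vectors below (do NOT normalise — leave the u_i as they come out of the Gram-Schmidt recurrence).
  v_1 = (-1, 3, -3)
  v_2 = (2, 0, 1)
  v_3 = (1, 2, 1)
Orthogonal basis:
  u_1 = (-1, 3, -3)
  u_2 = (33/19, 15/19, 4/19)
  u_3 = (-39/70, 13/14, 39/35)

Apply the Gram-Schmidt recurrence
  u_1 = v_1
  u_i = v_i − Σ_{j<i} ((v_i · u_j) / (u_j · u_j)) · u_j.

Step by step this gives:
  u_1 = (-1, 3, -3)
  u_2 = (33/19, 15/19, 4/19)
  u_3 = (-39/70, 13/14, 39/35)

Orthogonality check:
  u_2 · u_1 = 0 (should be 0)
  u_3 · u_1 = 0 (should be 0)
  u_3 · u_2 = 0 (should be 0)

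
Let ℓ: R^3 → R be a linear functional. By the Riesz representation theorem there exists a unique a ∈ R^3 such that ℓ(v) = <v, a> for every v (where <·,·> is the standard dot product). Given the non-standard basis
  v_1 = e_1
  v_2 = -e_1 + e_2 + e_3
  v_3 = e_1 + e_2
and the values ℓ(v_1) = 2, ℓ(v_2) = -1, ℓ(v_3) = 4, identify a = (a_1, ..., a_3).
a = (2, 2, -1)

Write a = (a_1, ..., a_3) in the standard basis. For each basis vector v_i, ℓ(v_i) = <v_i, a> is a linear equation in the a_j's. Collect the n equations into a matrix system V a = ℓ, where row i of V is v_i (expressed in the standard basis). Since V is invertible (lower-triangular with 1s on the diagonal, up to permutation), solve by back-substitution:
  V =
[[1, 0, 0],
 [-1, 1, 1],
 [1, 1, 0]]
  V a = (2, -1, 4)
Solving gives a = (2, 2, -1).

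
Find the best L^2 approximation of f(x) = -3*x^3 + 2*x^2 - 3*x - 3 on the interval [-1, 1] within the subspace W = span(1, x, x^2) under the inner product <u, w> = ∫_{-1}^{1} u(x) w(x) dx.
g(x) = 2*x^2 - 24*x/5 - 3

The best approximation g ∈ W is the orthogonal projection of f onto W. Writing g = a_0 + a_1 x + a_2 x^2, the coefficients solve the normal equations G · a = b where
  G_{ij} = <φ_i, φ_j> and b_i = <f, φ_i>, with φ_0 = 1, φ_1 = x, φ_2 = x^2.
G =
  [2, 0, 2/3]
  [0, 2/3, 0]
  [2/3, 0, 2/5],
b = (-14/3, -16/5, -6/5).
Solving gives a_0 = -3, a_1 = -24/5, a_2 = 2, so
  g(x) = 2*x^2 - 24*x/5 - 3.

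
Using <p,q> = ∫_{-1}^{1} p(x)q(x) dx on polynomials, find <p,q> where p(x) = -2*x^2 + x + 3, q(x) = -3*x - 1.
<p,q> = -20/3

Expand the product: p(x)·q(x) = 6*x^3 - x^2 - 10*x - 3.
∫_{-1}^{1} of each monomial x^k gives [2/(k+1) if k even, 0 if k odd]. Integrating term-by-term (or equivalently evaluating the antiderivative F(x) = 3*x^4/2 - x^3/3 - 5*x^2 - 3*x at the endpoints):
  F(1) − F(−1) = -41/6 − (-1/6) = -20/3.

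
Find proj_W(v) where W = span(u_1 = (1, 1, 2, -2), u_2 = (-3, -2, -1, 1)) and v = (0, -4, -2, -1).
proj_W(v) = (-39/23, -27/23, -18/23, 18/23)

Set up U = [u_1 | ... | u_2] ∈ R^(4×2). The projector onto W = col(U) is P = U (U^T U)^(-1) U^T.
Compute U^T U =
  [10, -9]
  [-9, 15],
and U^T v = (-6, 9).
Solve U^T U · c = U^T v for the coefficients: c = (-3/23, 12/23). The projection is proj_W(v) = U c.
Check: (v - proj_W(v)) · u_1 = 0  (should be 0).
Check: (v - proj_W(v)) · u_2 = 0  (should be 0).
Result: proj_W(v) = (-39/23, -27/23, -18/23, 18/23).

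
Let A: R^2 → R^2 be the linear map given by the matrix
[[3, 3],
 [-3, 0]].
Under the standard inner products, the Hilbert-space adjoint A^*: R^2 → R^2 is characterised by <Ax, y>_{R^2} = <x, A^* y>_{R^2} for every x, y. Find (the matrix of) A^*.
A^* = A^T =
[[3, -3],
 [3, 0]]

For real matrices with standard dot products, the defining identity <Ax, y> = <x, A^* y> gives (Ax)^T y = x^T (A^*) y, i.e. x^T A^T y = x^T (A^*) y. Since this holds for all x, y, we must have A^* = A^T. Therefore
A^* =
[[3, -3],
 [3, 0]].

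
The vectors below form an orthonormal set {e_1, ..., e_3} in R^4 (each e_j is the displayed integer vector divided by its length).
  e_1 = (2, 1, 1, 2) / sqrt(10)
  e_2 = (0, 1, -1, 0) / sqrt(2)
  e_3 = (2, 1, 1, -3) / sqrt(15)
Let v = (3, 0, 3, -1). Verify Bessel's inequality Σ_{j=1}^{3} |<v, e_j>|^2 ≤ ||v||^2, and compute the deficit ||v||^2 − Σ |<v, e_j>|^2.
Σ |<v, e_j>|^2 = 19; ||v||^2 = 19; deficit = 0

Write each e_j = u_j / sqrt(<u_j, u_j>) where u_j is the displayed integer vector. Then <v, e_j> = <v, u_j> / sqrt(<u_j, u_j>), so |<v, e_j>|^2 = <v, u_j>^2 / <u_j, u_j>.
Coefficients: <v, e_1> = 7/sqrt(10), <v, e_2> = -3/sqrt(2), <v, e_3> = 12/sqrt(15).
Square and sum: Σ |<v, e_j>|^2 = 19.
Compute ||v||^2 = v·v = 19.
Deficit = 19 − 19 = 0 ≥ 0, confirming Bessel's inequality. (The deficit equals ||v − Σ <v,e_j> e_j||^2, the squared distance from v to span{e_j}.)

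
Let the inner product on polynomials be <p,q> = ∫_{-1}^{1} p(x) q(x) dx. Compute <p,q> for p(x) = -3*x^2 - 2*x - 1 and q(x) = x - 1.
<p,q> = 8/3

Expand the product: p(x)·q(x) = -3*x^3 + x^2 + x + 1.
∫_{-1}^{1} of each monomial x^k gives [2/(k+1) if k even, 0 if k odd]. Integrating term-by-term (or equivalently evaluating the antiderivative F(x) = -3*x^4/4 + x^3/3 + x^2/2 + x at the endpoints):
  F(1) − F(−1) = 13/12 − (-19/12) = 8/3.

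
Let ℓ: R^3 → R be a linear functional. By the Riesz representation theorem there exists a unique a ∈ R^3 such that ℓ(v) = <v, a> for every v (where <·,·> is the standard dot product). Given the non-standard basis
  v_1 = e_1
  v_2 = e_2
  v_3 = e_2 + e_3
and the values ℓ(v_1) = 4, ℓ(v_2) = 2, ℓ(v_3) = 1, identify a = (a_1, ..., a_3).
a = (4, 2, -1)

Write a = (a_1, ..., a_3) in the standard basis. For each basis vector v_i, ℓ(v_i) = <v_i, a> is a linear equation in the a_j's. Collect the n equations into a matrix system V a = ℓ, where row i of V is v_i (expressed in the standard basis). Since V is invertible (lower-triangular with 1s on the diagonal, up to permutation), solve by back-substitution:
  V =
[[1, 0, 0],
 [0, 1, 0],
 [0, 1, 1]]
  V a = (4, 2, 1)
Solving gives a = (4, 2, -1).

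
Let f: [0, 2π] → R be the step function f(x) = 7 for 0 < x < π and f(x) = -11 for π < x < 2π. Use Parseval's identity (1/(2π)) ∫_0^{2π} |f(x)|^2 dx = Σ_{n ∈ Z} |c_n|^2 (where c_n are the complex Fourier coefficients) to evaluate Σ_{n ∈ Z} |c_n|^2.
Σ |c_n|^2 = 85

Parseval equates the L^2 energy of f (normalised by 1/(2π)) with the ℓ^2 sum of its Fourier coefficients: (1/(2π)) ∫_0^{2π} |f|^2 = Σ |c_n|^2.
Compute the left side: (1/(2π)) [∫_0^π 7^2 dx + ∫_π^{2π} (-11)^2 dx] = (1/(2π)) · (49π + 121π) = (49 + 121)/2 = 85.
So Σ_{n ∈ Z} |c_n|^2 = 85.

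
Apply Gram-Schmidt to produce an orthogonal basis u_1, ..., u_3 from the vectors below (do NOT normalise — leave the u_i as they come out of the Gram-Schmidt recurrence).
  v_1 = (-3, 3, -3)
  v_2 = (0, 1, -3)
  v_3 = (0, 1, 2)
Orthogonal basis:
  u_1 = (-3, 3, -3)
  u_2 = (4/3, -1/3, -5/3)
  u_3 = (5/7, 15/14, 5/14)

Apply the Gram-Schmidt recurrence
  u_1 = v_1
  u_i = v_i − Σ_{j<i} ((v_i · u_j) / (u_j · u_j)) · u_j.

Step by step this gives:
  u_1 = (-3, 3, -3)
  u_2 = (4/3, -1/3, -5/3)
  u_3 = (5/7, 15/14, 5/14)

Orthogonality check:
  u_2 · u_1 = 0 (should be 0)
  u_3 · u_1 = 0 (should be 0)
  u_3 · u_2 = 0 (should be 0)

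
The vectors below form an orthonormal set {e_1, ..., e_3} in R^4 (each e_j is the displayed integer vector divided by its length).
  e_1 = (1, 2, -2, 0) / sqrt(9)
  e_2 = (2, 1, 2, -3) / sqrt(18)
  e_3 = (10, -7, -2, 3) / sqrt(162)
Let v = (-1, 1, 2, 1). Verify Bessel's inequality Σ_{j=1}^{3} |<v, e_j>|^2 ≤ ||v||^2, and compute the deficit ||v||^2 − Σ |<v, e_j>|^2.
Σ |<v, e_j>|^2 = 3; ||v||^2 = 7; deficit = 4

Write each e_j = u_j / sqrt(<u_j, u_j>) where u_j is the displayed integer vector. Then <v, e_j> = <v, u_j> / sqrt(<u_j, u_j>), so |<v, e_j>|^2 = <v, u_j>^2 / <u_j, u_j>.
Coefficients: <v, e_1> = -3/sqrt(9), <v, e_2> = 0/sqrt(18), <v, e_3> = -18/sqrt(162).
Square and sum: Σ |<v, e_j>|^2 = 3.
Compute ||v||^2 = v·v = 7.
Deficit = 7 − 3 = 4 ≥ 0, confirming Bessel's inequality. (The deficit equals ||v − Σ <v,e_j> e_j||^2, the squared distance from v to span{e_j}.)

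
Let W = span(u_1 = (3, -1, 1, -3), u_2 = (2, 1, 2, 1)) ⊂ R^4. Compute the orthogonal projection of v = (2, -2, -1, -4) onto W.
proj_W(v) = (153/92, -181/92, -53/92, -387/92)

Set up U = [u_1 | ... | u_2] ∈ R^(4×2). The projector onto W = col(U) is P = U (U^T U)^(-1) U^T.
Compute U^T U =
  [20, 4]
  [4, 10],
and U^T v = (19, -4).
Solve U^T U · c = U^T v for the coefficients: c = (103/92, -39/46). The projection is proj_W(v) = U c.
Check: (v - proj_W(v)) · u_1 = 0  (should be 0).
Check: (v - proj_W(v)) · u_2 = 0  (should be 0).
Result: proj_W(v) = (153/92, -181/92, -53/92, -387/92).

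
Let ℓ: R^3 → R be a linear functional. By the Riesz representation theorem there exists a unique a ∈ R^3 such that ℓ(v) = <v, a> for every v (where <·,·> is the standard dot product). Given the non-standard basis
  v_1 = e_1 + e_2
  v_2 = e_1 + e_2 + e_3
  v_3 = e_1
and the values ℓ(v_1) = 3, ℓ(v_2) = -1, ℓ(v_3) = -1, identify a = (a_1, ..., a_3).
a = (-1, 4, -4)

Write a = (a_1, ..., a_3) in the standard basis. For each basis vector v_i, ℓ(v_i) = <v_i, a> is a linear equation in the a_j's. Collect the n equations into a matrix system V a = ℓ, where row i of V is v_i (expressed in the standard basis). Since V is invertible (lower-triangular with 1s on the diagonal, up to permutation), solve by back-substitution:
  V =
[[1, 1, 0],
 [1, 1, 1],
 [1, 0, 0]]
  V a = (3, -1, -1)
Solving gives a = (-1, 4, -4).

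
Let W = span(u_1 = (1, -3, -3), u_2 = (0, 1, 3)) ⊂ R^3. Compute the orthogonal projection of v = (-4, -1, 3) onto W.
proj_W(v) = (-2/23, 22/23, 54/23)

Set up U = [u_1 | ... | u_2] ∈ R^(3×2). The projector onto W = col(U) is P = U (U^T U)^(-1) U^T.
Compute U^T U =
  [19, -12]
  [-12, 10],
and U^T v = (-10, 8).
Solve U^T U · c = U^T v for the coefficients: c = (-2/23, 16/23). The projection is proj_W(v) = U c.
Check: (v - proj_W(v)) · u_1 = 0  (should be 0).
Check: (v - proj_W(v)) · u_2 = 0  (should be 0).
Result: proj_W(v) = (-2/23, 22/23, 54/23).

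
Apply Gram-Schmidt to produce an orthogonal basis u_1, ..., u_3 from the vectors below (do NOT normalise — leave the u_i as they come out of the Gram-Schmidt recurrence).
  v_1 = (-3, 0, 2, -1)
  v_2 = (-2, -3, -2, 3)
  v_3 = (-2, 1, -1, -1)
Orthogonal basis:
  u_1 = (-3, 0, 2, -1)
  u_2 = (-31/14, -3, -13/7, 41/14)
  u_3 = (-326/363, 126/121, -613/363, -248/363)

Apply the Gram-Schmidt recurrence
  u_1 = v_1
  u_i = v_i − Σ_{j<i} ((v_i · u_j) / (u_j · u_j)) · u_j.

Step by step this gives:
  u_1 = (-3, 0, 2, -1)
  u_2 = (-31/14, -3, -13/7, 41/14)
  u_3 = (-326/363, 126/121, -613/363, -248/363)

Orthogonality check:
  u_2 · u_1 = 0 (should be 0)
  u_3 · u_1 = 0 (should be 0)
  u_3 · u_2 = 0 (should be 0)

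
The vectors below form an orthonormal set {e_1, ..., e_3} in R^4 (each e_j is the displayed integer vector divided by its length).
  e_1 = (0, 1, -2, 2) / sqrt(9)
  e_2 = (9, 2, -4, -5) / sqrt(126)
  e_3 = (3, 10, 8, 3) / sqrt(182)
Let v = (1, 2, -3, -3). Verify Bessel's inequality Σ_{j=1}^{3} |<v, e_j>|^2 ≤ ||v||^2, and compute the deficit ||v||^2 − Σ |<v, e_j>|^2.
Σ |<v, e_j>|^2 = 178/13; ||v||^2 = 23; deficit = 121/13

Write each e_j = u_j / sqrt(<u_j, u_j>) where u_j is the displayed integer vector. Then <v, e_j> = <v, u_j> / sqrt(<u_j, u_j>), so |<v, e_j>|^2 = <v, u_j>^2 / <u_j, u_j>.
Coefficients: <v, e_1> = 2/sqrt(9), <v, e_2> = 40/sqrt(126), <v, e_3> = -10/sqrt(182).
Square and sum: Σ |<v, e_j>|^2 = 178/13.
Compute ||v||^2 = v·v = 23.
Deficit = 23 − 178/13 = 121/13 ≥ 0, confirming Bessel's inequality. (The deficit equals ||v − Σ <v,e_j> e_j||^2, the squared distance from v to span{e_j}.)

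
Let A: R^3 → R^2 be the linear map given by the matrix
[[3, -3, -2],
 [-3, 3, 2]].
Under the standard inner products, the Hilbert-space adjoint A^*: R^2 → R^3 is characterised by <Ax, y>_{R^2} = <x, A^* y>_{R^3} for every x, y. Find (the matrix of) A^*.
A^* = A^T =
[[3, -3],
 [-3, 3],
 [-2, 2]]

For real matrices with standard dot products, the defining identity <Ax, y> = <x, A^* y> gives (Ax)^T y = x^T (A^*) y, i.e. x^T A^T y = x^T (A^*) y. Since this holds for all x, y, we must have A^* = A^T. Therefore
A^* =
[[3, -3],
 [-3, 3],
 [-2, 2]].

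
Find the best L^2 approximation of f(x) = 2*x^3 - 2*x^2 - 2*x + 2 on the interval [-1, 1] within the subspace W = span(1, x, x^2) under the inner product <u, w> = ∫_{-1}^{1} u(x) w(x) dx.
g(x) = -2*x^2 - 4*x/5 + 2

The best approximation g ∈ W is the orthogonal projection of f onto W. Writing g = a_0 + a_1 x + a_2 x^2, the coefficients solve the normal equations G · a = b where
  G_{ij} = <φ_i, φ_j> and b_i = <f, φ_i>, with φ_0 = 1, φ_1 = x, φ_2 = x^2.
G =
  [2, 0, 2/3]
  [0, 2/3, 0]
  [2/3, 0, 2/5],
b = (8/3, -8/15, 8/15).
Solving gives a_0 = 2, a_1 = -4/5, a_2 = -2, so
  g(x) = -2*x^2 - 4*x/5 + 2.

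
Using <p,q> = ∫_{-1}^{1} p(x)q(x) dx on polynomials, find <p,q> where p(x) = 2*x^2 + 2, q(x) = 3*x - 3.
<p,q> = -16

Expand the product: p(x)·q(x) = 6*x^3 - 6*x^2 + 6*x - 6.
∫_{-1}^{1} of each monomial x^k gives [2/(k+1) if k even, 0 if k odd]. Integrating term-by-term (or equivalently evaluating the antiderivative F(x) = 3*x^4/2 - 2*x^3 + 3*x^2 - 6*x at the endpoints):
  F(1) − F(−1) = -7/2 − (25/2) = -16.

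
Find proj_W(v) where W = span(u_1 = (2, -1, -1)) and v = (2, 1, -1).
proj_W(v) = (4/3, -2/3, -2/3)

Set up U = [u_1 | ... | u_1] ∈ R^(3×1). The projector onto W = col(U) is P = U (U^T U)^(-1) U^T.
Compute U^T U =
  [6],
and U^T v = (4).
Solve U^T U · c = U^T v for the coefficients: c = (2/3). The projection is proj_W(v) = U c.
Check: (v - proj_W(v)) · u_1 = 0  (should be 0).
Result: proj_W(v) = (4/3, -2/3, -2/3).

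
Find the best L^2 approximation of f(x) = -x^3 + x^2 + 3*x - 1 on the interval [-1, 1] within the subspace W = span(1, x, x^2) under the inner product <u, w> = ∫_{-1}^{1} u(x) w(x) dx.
g(x) = x^2 + 12*x/5 - 1

The best approximation g ∈ W is the orthogonal projection of f onto W. Writing g = a_0 + a_1 x + a_2 x^2, the coefficients solve the normal equations G · a = b where
  G_{ij} = <φ_i, φ_j> and b_i = <f, φ_i>, with φ_0 = 1, φ_1 = x, φ_2 = x^2.
G =
  [2, 0, 2/3]
  [0, 2/3, 0]
  [2/3, 0, 2/5],
b = (-4/3, 8/5, -4/15).
Solving gives a_0 = -1, a_1 = 12/5, a_2 = 1, so
  g(x) = x^2 + 12*x/5 - 1.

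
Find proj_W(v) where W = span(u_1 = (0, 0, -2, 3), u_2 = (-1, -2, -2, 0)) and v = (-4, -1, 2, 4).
proj_W(v) = (6/101, 12/101, -116/101, 192/101)

Set up U = [u_1 | ... | u_2] ∈ R^(4×2). The projector onto W = col(U) is P = U (U^T U)^(-1) U^T.
Compute U^T U =
  [13, 4]
  [4, 9],
and U^T v = (8, 2).
Solve U^T U · c = U^T v for the coefficients: c = (64/101, -6/101). The projection is proj_W(v) = U c.
Check: (v - proj_W(v)) · u_1 = 0  (should be 0).
Check: (v - proj_W(v)) · u_2 = 0  (should be 0).
Result: proj_W(v) = (6/101, 12/101, -116/101, 192/101).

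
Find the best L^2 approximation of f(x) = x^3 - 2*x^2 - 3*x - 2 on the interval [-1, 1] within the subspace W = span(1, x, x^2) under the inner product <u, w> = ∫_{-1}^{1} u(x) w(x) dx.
g(x) = -2*x^2 - 12*x/5 - 2

The best approximation g ∈ W is the orthogonal projection of f onto W. Writing g = a_0 + a_1 x + a_2 x^2, the coefficients solve the normal equations G · a = b where
  G_{ij} = <φ_i, φ_j> and b_i = <f, φ_i>, with φ_0 = 1, φ_1 = x, φ_2 = x^2.
G =
  [2, 0, 2/3]
  [0, 2/3, 0]
  [2/3, 0, 2/5],
b = (-16/3, -8/5, -32/15).
Solving gives a_0 = -2, a_1 = -12/5, a_2 = -2, so
  g(x) = -2*x^2 - 12*x/5 - 2.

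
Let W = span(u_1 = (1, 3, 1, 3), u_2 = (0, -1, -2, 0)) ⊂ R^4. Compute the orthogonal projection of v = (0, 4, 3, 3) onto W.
proj_W(v) = (14/15, 58/15, 46/15, 14/5)

Set up U = [u_1 | ... | u_2] ∈ R^(4×2). The projector onto W = col(U) is P = U (U^T U)^(-1) U^T.
Compute U^T U =
  [20, -5]
  [-5, 5],
and U^T v = (24, -10).
Solve U^T U · c = U^T v for the coefficients: c = (14/15, -16/15). The projection is proj_W(v) = U c.
Check: (v - proj_W(v)) · u_1 = 0  (should be 0).
Check: (v - proj_W(v)) · u_2 = 0  (should be 0).
Result: proj_W(v) = (14/15, 58/15, 46/15, 14/5).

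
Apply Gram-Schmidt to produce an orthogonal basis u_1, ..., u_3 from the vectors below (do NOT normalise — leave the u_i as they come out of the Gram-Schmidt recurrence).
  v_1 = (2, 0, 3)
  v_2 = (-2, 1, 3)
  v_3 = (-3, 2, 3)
Orthogonal basis:
  u_1 = (2, 0, 3)
  u_2 = (-36/13, 1, 24/13)
  u_3 = (27/157, 108/157, -18/157)

Apply the Gram-Schmidt recurrence
  u_1 = v_1
  u_i = v_i − Σ_{j<i} ((v_i · u_j) / (u_j · u_j)) · u_j.

Step by step this gives:
  u_1 = (2, 0, 3)
  u_2 = (-36/13, 1, 24/13)
  u_3 = (27/157, 108/157, -18/157)

Orthogonality check:
  u_2 · u_1 = 0 (should be 0)
  u_3 · u_1 = 0 (should be 0)
  u_3 · u_2 = 0 (should be 0)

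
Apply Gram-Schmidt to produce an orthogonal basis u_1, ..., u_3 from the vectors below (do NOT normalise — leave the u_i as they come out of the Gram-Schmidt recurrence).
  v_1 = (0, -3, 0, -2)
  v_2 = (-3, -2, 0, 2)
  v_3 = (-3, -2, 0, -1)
Orthogonal basis:
  u_1 = (0, -3, 0, -2)
  u_2 = (-3, -20/13, 0, 30/13)
  u_3 = (-270/217, 162/217, 0, -243/217)

Apply the Gram-Schmidt recurrence
  u_1 = v_1
  u_i = v_i − Σ_{j<i} ((v_i · u_j) / (u_j · u_j)) · u_j.

Step by step this gives:
  u_1 = (0, -3, 0, -2)
  u_2 = (-3, -20/13, 0, 30/13)
  u_3 = (-270/217, 162/217, 0, -243/217)

Orthogonality check:
  u_2 · u_1 = 0 (should be 0)
  u_3 · u_1 = 0 (should be 0)
  u_3 · u_2 = 0 (should be 0)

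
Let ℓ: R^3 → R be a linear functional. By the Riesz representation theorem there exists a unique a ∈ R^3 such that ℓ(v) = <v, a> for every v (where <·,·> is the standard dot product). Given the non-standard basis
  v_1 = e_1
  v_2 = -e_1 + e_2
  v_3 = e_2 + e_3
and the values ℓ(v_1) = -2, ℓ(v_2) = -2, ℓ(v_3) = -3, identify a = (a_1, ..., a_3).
a = (-2, -4, 1)

Write a = (a_1, ..., a_3) in the standard basis. For each basis vector v_i, ℓ(v_i) = <v_i, a> is a linear equation in the a_j's. Collect the n equations into a matrix system V a = ℓ, where row i of V is v_i (expressed in the standard basis). Since V is invertible (lower-triangular with 1s on the diagonal, up to permutation), solve by back-substitution:
  V =
[[1, 0, 0],
 [-1, 1, 0],
 [0, 1, 1]]
  V a = (-2, -2, -3)
Solving gives a = (-2, -4, 1).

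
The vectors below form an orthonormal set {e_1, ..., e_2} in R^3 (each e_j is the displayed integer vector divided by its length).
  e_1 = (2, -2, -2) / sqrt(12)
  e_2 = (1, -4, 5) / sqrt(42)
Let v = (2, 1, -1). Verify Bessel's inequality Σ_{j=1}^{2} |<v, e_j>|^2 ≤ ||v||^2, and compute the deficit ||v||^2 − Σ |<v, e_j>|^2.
Σ |<v, e_j>|^2 = 5/2; ||v||^2 = 6; deficit = 7/2

Write each e_j = u_j / sqrt(<u_j, u_j>) where u_j is the displayed integer vector. Then <v, e_j> = <v, u_j> / sqrt(<u_j, u_j>), so |<v, e_j>|^2 = <v, u_j>^2 / <u_j, u_j>.
Coefficients: <v, e_1> = 4/sqrt(12), <v, e_2> = -7/sqrt(42).
Square and sum: Σ |<v, e_j>|^2 = 5/2.
Compute ||v||^2 = v·v = 6.
Deficit = 6 − 5/2 = 7/2 ≥ 0, confirming Bessel's inequality. (The deficit equals ||v − Σ <v,e_j> e_j||^2, the squared distance from v to span{e_j}.)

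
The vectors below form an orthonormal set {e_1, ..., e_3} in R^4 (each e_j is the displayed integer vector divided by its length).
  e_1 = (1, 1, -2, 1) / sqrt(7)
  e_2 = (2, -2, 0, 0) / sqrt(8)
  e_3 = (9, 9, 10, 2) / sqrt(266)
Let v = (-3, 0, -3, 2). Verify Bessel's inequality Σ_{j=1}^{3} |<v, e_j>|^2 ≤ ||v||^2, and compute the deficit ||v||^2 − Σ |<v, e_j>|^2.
Σ |<v, e_j>|^2 = 354/19; ||v||^2 = 22; deficit = 64/19

Write each e_j = u_j / sqrt(<u_j, u_j>) where u_j is the displayed integer vector. Then <v, e_j> = <v, u_j> / sqrt(<u_j, u_j>), so |<v, e_j>|^2 = <v, u_j>^2 / <u_j, u_j>.
Coefficients: <v, e_1> = 5/sqrt(7), <v, e_2> = -6/sqrt(8), <v, e_3> = -53/sqrt(266).
Square and sum: Σ |<v, e_j>|^2 = 354/19.
Compute ||v||^2 = v·v = 22.
Deficit = 22 − 354/19 = 64/19 ≥ 0, confirming Bessel's inequality. (The deficit equals ||v − Σ <v,e_j> e_j||^2, the squared distance from v to span{e_j}.)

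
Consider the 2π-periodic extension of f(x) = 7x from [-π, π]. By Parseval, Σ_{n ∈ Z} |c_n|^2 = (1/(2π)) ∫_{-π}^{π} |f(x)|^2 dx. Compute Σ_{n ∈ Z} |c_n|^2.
Σ |c_n|^2 = 49π^2/3

Expand and integrate term by term over [-π, π]:
  ∫ (7x)^2 dx = 49·(2π^3/3); ∫ 2·7·(0)·x dx = 0 (odd integrand); ∫ 0^2 dx = 0·2π.
So (1/(2π)) ∫_{-π}^{π} (7x)^2 dx = 49π^2/3 + 0 = 49π^2/3.
Parseval ⇒ Σ |c_n|^2 = 49π^2/3.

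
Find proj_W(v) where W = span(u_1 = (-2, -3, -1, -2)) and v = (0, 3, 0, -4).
proj_W(v) = (1/9, 1/6, 1/18, 1/9)

Set up U = [u_1 | ... | u_1] ∈ R^(4×1). The projector onto W = col(U) is P = U (U^T U)^(-1) U^T.
Compute U^T U =
  [18],
and U^T v = (-1).
Solve U^T U · c = U^T v for the coefficients: c = (-1/18). The projection is proj_W(v) = U c.
Check: (v - proj_W(v)) · u_1 = 0  (should be 0).
Result: proj_W(v) = (1/9, 1/6, 1/18, 1/9).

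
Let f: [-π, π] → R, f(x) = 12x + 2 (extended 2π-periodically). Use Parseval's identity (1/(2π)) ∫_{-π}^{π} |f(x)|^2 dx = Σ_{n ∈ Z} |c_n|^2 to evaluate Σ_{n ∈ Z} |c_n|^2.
Σ |c_n|^2 = 48π^2 + 4

Expand and integrate term by term over [-π, π]:
  ∫ (12x)^2 dx = 144·(2π^3/3); ∫ 2·12·(2)·x dx = 0 (odd integrand); ∫ 2^2 dx = 4·2π.
So (1/(2π)) ∫_{-π}^{π} (12x + 2)^2 dx = 144π^2/3 + 4 = 48π^2 + 4.
Parseval ⇒ Σ |c_n|^2 = 48π^2 + 4.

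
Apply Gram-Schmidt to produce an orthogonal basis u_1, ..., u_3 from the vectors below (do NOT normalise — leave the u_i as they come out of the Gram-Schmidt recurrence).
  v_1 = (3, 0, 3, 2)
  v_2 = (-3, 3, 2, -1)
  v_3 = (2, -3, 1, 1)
Orthogonal basis:
  u_1 = (3, 0, 3, 2)
  u_2 = (-51/22, 3, 59/22, -6/11)
  u_3 = (-346/481, -684/481, 438/481, -138/481)

Apply the Gram-Schmidt recurrence
  u_1 = v_1
  u_i = v_i − Σ_{j<i} ((v_i · u_j) / (u_j · u_j)) · u_j.

Step by step this gives:
  u_1 = (3, 0, 3, 2)
  u_2 = (-51/22, 3, 59/22, -6/11)
  u_3 = (-346/481, -684/481, 438/481, -138/481)

Orthogonality check:
  u_2 · u_1 = 0 (should be 0)
  u_3 · u_1 = 0 (should be 0)
  u_3 · u_2 = 0 (should be 0)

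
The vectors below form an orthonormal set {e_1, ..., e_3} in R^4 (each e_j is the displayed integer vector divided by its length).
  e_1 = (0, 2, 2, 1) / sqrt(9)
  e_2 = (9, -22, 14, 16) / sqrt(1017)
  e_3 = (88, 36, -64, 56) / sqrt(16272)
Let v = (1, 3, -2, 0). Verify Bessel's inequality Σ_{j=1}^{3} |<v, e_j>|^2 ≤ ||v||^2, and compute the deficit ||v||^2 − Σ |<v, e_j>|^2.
Σ |<v, e_j>|^2 = 14; ||v||^2 = 14; deficit = 0

Write each e_j = u_j / sqrt(<u_j, u_j>) where u_j is the displayed integer vector. Then <v, e_j> = <v, u_j> / sqrt(<u_j, u_j>), so |<v, e_j>|^2 = <v, u_j>^2 / <u_j, u_j>.
Coefficients: <v, e_1> = 2/sqrt(9), <v, e_2> = -85/sqrt(1017), <v, e_3> = 324/sqrt(16272).
Square and sum: Σ |<v, e_j>|^2 = 14.
Compute ||v||^2 = v·v = 14.
Deficit = 14 − 14 = 0 ≥ 0, confirming Bessel's inequality. (The deficit equals ||v − Σ <v,e_j> e_j||^2, the squared distance from v to span{e_j}.)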